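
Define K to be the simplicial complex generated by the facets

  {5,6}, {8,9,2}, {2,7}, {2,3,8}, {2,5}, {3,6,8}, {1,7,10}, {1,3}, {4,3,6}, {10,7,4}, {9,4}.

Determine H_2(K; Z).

Take the total order 1 < 2 < 3 < 4 < 5 < 6 < 7 < 8 < 9 < 10 on the vertex set. Then K (dimension 2) consists of the simplices:

  0-simplices (10): [1], [2], [3], [4], [5], [6], [7], [8], [9], [10]
  1-simplices (19): [1,3], [1,7], [1,10], [2,3], [2,5], [2,7], [2,8], [2,9], [3,4], [3,6], [3,8], [4,6], [4,7], [4,9], [4,10], [5,6], [6,8], [7,10], [8,9]
  2-simplices (6): [1,7,10], [2,3,8], [2,8,9], [3,4,6], [3,6,8], [4,7,10]

so the chain groups are C_0 ≅ Z^10, C_1 ≅ Z^19, C_2 ≅ Z^6.

The boundary map ∂_1: C_1 → C_0 maps an edge to its endpoints' difference, ∂[p,q] = q − p. For instance
  ∂[6,8] = [8] − [6].
The resulting 10×19 matrix has rank 9, and its Smith normal form has invariant factors (1,1,1,1,1,1,1,1,1).

Boundary ∂_2: C_2 → C_1 maps a triangle to the signed sum of its edges. For instance
  ∂[3,4,6] = [4,6] − [3,6] + [3,4],
  ∂[1,7,10] = [7,10] − [1,10] + [1,7].
As a 19×6 matrix over Z this has rank 6, with invariant factors (1,1,1,1,1,1).

Now H_k = ker ∂_k / im ∂_{k+1}, so:

  H_2: rank ker ∂_2 − rank ∂_3 = (6 − 6) − 0 = 0, and there is no ∂_3, so H_2 ≅ 0.

H_2 = 0.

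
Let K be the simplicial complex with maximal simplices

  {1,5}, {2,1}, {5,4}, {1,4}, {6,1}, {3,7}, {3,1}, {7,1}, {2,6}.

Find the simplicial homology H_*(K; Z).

Fix the vertex order 1 < 2 < 3 < 4 < 5 < 6 < 7 and write every simplex with vertices in increasing order. Then dim K = 1 and the simplices of K are:

  0-simplices (7): [1], [2], [3], [4], [5], [6], [7]
  1-simplices (9): [1,2], [1,3], [1,4], [1,5], [1,6], [1,7], [2,6], [3,7], [4,5]

so the chain groups are C_0 ≅ Z^7, C_1 ≅ Z^9.

∂_1: C_1 → C_0 sends each edge [p,q] (with p < q) to q − p. For instance
  ∂[1,2] = [2] − [1].
The resulting 7×9 matrix has rank 6, and its Smith normal form has invariant factors (1,1,1,1,1,1).

Computing H_k = (kernel of ∂_k) / (image of ∂_{k+1}):

  H_0: rank C_0 − rank ∂_1 = 7 − 6 = 1, and the invariant factors of ∂_1 are all 1, so H_0 = Z.
  H_1: rank ker ∂_1 − rank ∂_2 = (9 − 6) − 0 = 3, and there is no ∂_2, so H_1 = Z^3.

(K is a triangulation of a wedge of 3 circles.)

H_0 ≅ Z,  H_1 ≅ Z^3.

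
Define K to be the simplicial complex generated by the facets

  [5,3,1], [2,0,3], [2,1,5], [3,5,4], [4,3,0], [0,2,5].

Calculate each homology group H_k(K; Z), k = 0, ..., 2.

Order the vertices as 0 < 1 < 2 < 3 < 4 < 5. Listing each simplex with vertices in this order, K has dimension 2 with simplices:

  0-simplices (6): [0], [1], [2], [3], [4], [5]
  1-simplices (12): [0,2], [0,3], [0,4], [0,5], [1,2], [1,3], [1,5], [2,3], [2,5], [3,4], [3,5], [4,5]
  2-simplices (6): [0,2,3], [0,2,5], [0,3,4], [1,2,5], [1,3,5], [3,4,5]

giving chain groups C_0 ≅ Z^6, C_1 ≅ Z^12, C_2 ≅ Z^6.

The boundary map ∂_1: C_1 → C_0 is given by ∂[p,q] = [q] − [p]. For instance
  ∂[2,5] = [5] − [2].
This gives a 6×12 integer matrix of rank 5; reducing to Smith normal form yields diagonal entries (1,1,1,1,1).

The boundary map ∂_2: C_2 → C_1 maps a triangle to the signed sum of its edges. For instance
  ∂[1,2,5] = [2,5] − [1,5] + [1,2],
  ∂[0,2,5] = [2,5] − [0,5] + [0,2].
As a 12×6 matrix over Z this has rank 6, with invariant factors (1,1,1,1,1,1).

Computing H_k = (kernel of ∂_k) / (image of ∂_{k+1}):

  H_0: rank C_0 − rank ∂_1 = 6 − 5 = 1, and the invariant factors of ∂_1 are all 1, so H_0 ≅ Z.
  H_1: rank ker ∂_1 − rank ∂_2 = (12 − 5) − 6 = 1, and the invariant factors of ∂_2 are all 1, so H_1 ≅ Z.
  H_2: rank ker ∂_2 − rank ∂_3 = (6 − 6) − 0 = 0, and there is no ∂_3, so H_2 ≅ 0.

As a check, the Euler characteristic is 6 − 12 + 6 = 0, which agrees with 1 − 1 + 0 = 0.

H_0 = Z,  H_1 = Z,  H_2 = 0.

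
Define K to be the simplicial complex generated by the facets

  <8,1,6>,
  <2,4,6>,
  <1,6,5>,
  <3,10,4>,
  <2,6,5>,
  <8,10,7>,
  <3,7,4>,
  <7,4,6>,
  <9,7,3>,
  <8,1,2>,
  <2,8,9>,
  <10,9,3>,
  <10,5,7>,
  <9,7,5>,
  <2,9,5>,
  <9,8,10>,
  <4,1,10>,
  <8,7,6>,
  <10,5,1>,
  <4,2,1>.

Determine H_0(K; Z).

Fix the vertex order 1 < 2 < 3 < 4 < 5 < 6 < 7 < 8 < 9 < 10 and write every simplex with vertices in increasing order. Then dim K = 2 and the simplices of K are:

  0-simplices (10): [1], [2], [3], [4], [5], [6], [7], [8], [9], [10]
  1-simplices (30): (30 of them)
  2-simplices (20): (20 of them)

so the chain groups are C_0 ≅ Z^10, C_1 ≅ Z^30, C_2 ≅ Z^20.

The boundary map ∂_1: C_1 → C_0 sends each edge [p,q] (with p < q) to q − p.
This gives a 10×30 integer matrix of rank 9; reducing to Smith normal form yields diagonal entries (1,1,1,1,1,1,1,1,1).

The boundary map ∂_2: C_2 → C_1 acts by ∂[p,q,r] = [q,r] − [p,r] + [p,q]. For instance
  ∂[3,7,9] = [7,9] − [3,9] + [3,7],
  ∂[1,4,10] = [4,10] − [1,10] + [1,4].
This gives a 30×20 integer matrix of rank 20; reducing to Smith normal form yields diagonal entries (1,1,1,1,1,1,1,1,1,1,1,1,1,1,1,1,1,1,1,2).

Reading off H_k = ker ∂_k / im ∂_{k+1}:

  H_0: rank C_0 − rank ∂_1 = 10 − 9 = 1, and the invariant factors of ∂_1 are all 1, so H_0 ≅ Z.

H_0 = Z.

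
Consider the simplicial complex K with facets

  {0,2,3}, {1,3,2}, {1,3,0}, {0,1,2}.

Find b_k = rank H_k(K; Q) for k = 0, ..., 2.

b_0 = 1, b_1 = 0, b_2 = 1.

We work with the vertex ordering 0 < 1 < 2 < 3. The simplices of K, each written with vertices in increasing order, are:

  0-simplices (4): [0], [1], [2], [3]
  1-simplices (6): [0,1], [0,2], [0,3], [1,2], [1,3], [2,3]
  2-simplices (4): [0,1,2], [0,1,3], [0,2,3], [1,2,3]

giving chain groups C_0 ≅ Z^4, C_1 ≅ Z^6, C_2 ≅ Z^4.

The boundary map ∂_1: C_1 → C_0 sends each edge [p,q] (with p < q) to q − p. For instance
  ∂[0,1] = [1] − [0].
This gives a 4×6 integer matrix of rank 3; reducing to Smith normal form yields diagonal entries (1,1,1).

The boundary map ∂_2: C_2 → C_1 sends each 2-simplex [p,q,r] to [q,r] − [p,r] + [p,q]. For instance
  ∂[0,2,3] = [2,3] − [0,3] + [0,2],
  ∂[0,1,2] = [1,2] − [0,2] + [0,1].
The 6×4 boundary matrix has rank 3 and Smith normal form diag(1,1,1).

Reading off H_k = ker ∂_k / im ∂_{k+1}:

  H_0: rank C_0 − rank ∂_1 = 4 − 3 = 1, and the invariant factors of ∂_1 are all 1, so H_0 ≅ Z.
  H_1: rank ker ∂_1 − rank ∂_2 = (6 − 3) − 3 = 0, and the invariant factors of ∂_2 are all 1, so H_1 ≅ 0.
  H_2: rank ker ∂_2 − rank ∂_3 = (4 − 3) − 0 = 1, and there is no ∂_3, so H_2 ≅ Z.

Hence the Betti numbers are b_0 = 1, b_1 = 0, b_2 = 1.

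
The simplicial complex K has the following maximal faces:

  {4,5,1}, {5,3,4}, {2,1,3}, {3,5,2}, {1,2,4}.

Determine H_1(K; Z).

K has 5 vertices, 10 edges, 5 triangles.
rank ∂_1 = 4, rank ∂_2 = 5 ⇒ b_1 = 10 − 4 − 5 = 1; all invariant factors of ∂_2 are 1 so no torsion. So H_1 ≅ Z.

H_1 = Z.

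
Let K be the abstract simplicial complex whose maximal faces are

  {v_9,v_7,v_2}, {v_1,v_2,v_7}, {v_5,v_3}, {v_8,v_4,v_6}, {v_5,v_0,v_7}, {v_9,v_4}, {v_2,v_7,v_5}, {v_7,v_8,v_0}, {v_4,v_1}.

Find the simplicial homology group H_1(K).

Order the vertices as v_0 < v_1 < v_2 < v_3 < v_4 < v_5 < v_6 < v_7 < v_8 < v_9. Listing each simplex with vertices in this order, K has dimension 2 with simplices:

  0-simplices (10): [v_0], [v_1], [v_2], [v_3], [v_4], [v_5], [v_6], [v_7], [v_8], [v_9]
  1-simplices (17): (17 of them)
  2-simplices (6): [v_0,v_5,v_7], [v_0,v_7,v_8], [v_1,v_2,v_7], [v_2,v_5,v_7], [v_2,v_7,v_9], [v_4,v_6,v_8]

so the chain groups are C_0 ≅ Z^10, C_1 ≅ Z^17, C_2 ≅ Z^6.

Boundary ∂_1: C_1 → C_0 is given by ∂[p,q] = [q] − [p]. For instance
  ∂[v_2,v_9] = [v_9] − [v_2].
The resulting 10×17 matrix has rank 9, and its Smith normal form has invariant factors (1,1,1,1,1,1,1,1,1).

The boundary map ∂_2: C_2 → C_1 sends each 2-simplex [p,q,r] to [q,r] − [p,r] + [p,q]. For instance
  ∂[v_2,v_7,v_9] = [v_7,v_9] − [v_2,v_9] + [v_2,v_7],
  ∂[v_0,v_5,v_7] = [v_5,v_7] − [v_0,v_7] + [v_0,v_5].
The 17×6 boundary matrix has rank 6 and Smith normal form diag(1,1,1,1,1,1).

From H_k ≅ ker(∂_k) / im(∂_{k+1}) we obtain:

  H_1: rank ker ∂_1 − rank ∂_2 = (17 − 9) − 6 = 2, and the invariant factors of ∂_2 are all 1, so H_1 = Z^2.

H_1 ≅ Z^2.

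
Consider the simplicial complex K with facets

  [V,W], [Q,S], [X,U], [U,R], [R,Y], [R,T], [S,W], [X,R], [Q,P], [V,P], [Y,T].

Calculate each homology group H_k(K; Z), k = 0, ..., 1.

We work with the vertex ordering P < Q < R < S < T < U < V < W < X < Y. The simplices of K, each written with vertices in increasing order, are:

  0-simplices (10): P, Q, R, S, T, U, V, W, X, Y
  1-simplices (11): PQ, PV, QS, RT, RU, RX, RY, SW, TY, UX, VW

so the chain groups are C_0 ≅ Z^10, C_1 ≅ Z^11.

Boundary ∂_1: C_1 → C_0 is given by ∂[p,q] = [q] − [p]. For instance
  ∂PQ = Q − P.
The 10×11 boundary matrix has rank 8 and Smith normal form diag(1,1,1,1,1,1,1,1).

Now H_k = ker ∂_k / im ∂_{k+1}, so:

  H_0: rank C_0 − rank ∂_1 = 10 − 8 = 2, and the invariant factors of ∂_1 are all 1, so H_0 = Z^2.
  H_1: rank ker ∂_1 − rank ∂_2 = (11 − 8) − 0 = 3, and there is no ∂_2, so H_1 = Z^3.

(K is a triangulation of the disjoint union of the circle S^1 and a wedge of 2 circles.)

H_0 ≅ Z^2,  H_1 ≅ Z^3.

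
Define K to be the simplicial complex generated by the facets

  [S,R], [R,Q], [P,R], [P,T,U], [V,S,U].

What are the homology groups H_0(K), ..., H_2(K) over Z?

H_0 ≅ Z,  H_1 ≅ Z,  H_2 = 0.

K has 7 vertices, 9 edges, 2 triangles.
rank ∂_0 = 0, rank ∂_1 = 6 ⇒ b_0 = 7 − 0 − 6 = 1; all invariant factors of ∂_1 are 1 so no torsion. So H_0 = Z.
rank ∂_1 = 6, rank ∂_2 = 2 ⇒ b_1 = 9 − 6 − 2 = 1; all invariant factors of ∂_2 are 1 so no torsion. So H_1 = Z.
rank ∂_2 = 2, rank ∂_3 = 0 ⇒ b_2 = 2 − 2 − 0 = 0. So H_2 = 0.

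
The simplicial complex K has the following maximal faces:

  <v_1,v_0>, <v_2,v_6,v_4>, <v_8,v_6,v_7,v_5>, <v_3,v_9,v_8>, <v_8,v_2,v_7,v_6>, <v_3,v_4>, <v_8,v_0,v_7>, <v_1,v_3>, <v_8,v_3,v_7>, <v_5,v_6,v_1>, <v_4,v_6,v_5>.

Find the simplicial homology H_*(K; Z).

We work with the vertex ordering v_0 < v_1 < v_2 < v_3 < v_4 < v_5 < v_6 < v_7 < v_8 < v_9. The simplices of K, each written with vertices in increasing order, are:

  0-simplices (10): [v_0], [v_1], [v_2], [v_3], [v_4], [v_5], [v_6], [v_7], [v_8], [v_9]
  1-simplices (23): (23 of them)
  2-simplices (13): (13 of them)
  3-simplices (2): [v_2,v_6,v_7,v_8], [v_5,v_6,v_7,v_8]

Hence C_0 ≅ Z^10, C_1 ≅ Z^23, C_2 ≅ Z^13, C_3 ≅ Z^2.

∂_1: C_1 → C_0 sends each edge [p,q] (with p < q) to q − p.
This gives a 10×23 integer matrix of rank 9; reducing to Smith normal form yields diagonal entries (1,1,1,1,1,1,1,1,1).

∂_2: C_2 → C_1 sends each 2-simplex [p,q,r] to [q,r] − [p,r] + [p,q]. For instance
  ∂[v_2,v_6,v_8] = [v_6,v_8] − [v_2,v_8] + [v_2,v_6],
  ∂[v_5,v_6,v_8] = [v_6,v_8] − [v_5,v_8] + [v_5,v_6].
The resulting 23×13 matrix has rank 11, and its Smith normal form has invariant factors (1,1,1,1,1,1,1,1,1,1,1).

∂_3: C_3 → C_2 sends each 3-simplex σ to the alternating sum Σ_i (−1)^i (σ with its i-th vertex removed). For instance
  ∂[v_2,v_6,v_7,v_8] = [v_6,v_7,v_8] − [v_2,v_7,v_8] + [v_2,v_6,v_8] − [v_2,v_6,v_7],
  ∂[v_5,v_6,v_7,v_8] = [v_6,v_7,v_8] − [v_5,v_7,v_8] + [v_5,v_6,v_8] − [v_5,v_6,v_7].
The resulting 13×2 matrix has rank 2, and its Smith normal form has invariant factors (1,1).

Computing H_k = (kernel of ∂_k) / (image of ∂_{k+1}):

  H_0: rank C_0 − rank ∂_1 = 10 − 9 = 1, and the invariant factors of ∂_1 are all 1, so H_0 = Z.
  H_1: rank ker ∂_1 − rank ∂_2 = (23 − 9) − 11 = 3, and the invariant factors of ∂_2 are all 1, so H_1 = Z^3.
  H_2: rank ker ∂_2 − rank ∂_3 = (13 − 11) − 2 = 0, and the invariant factors of ∂_3 are all 1, so H_2 = 0.
  H_3: rank ker ∂_3 − rank ∂_4 = (2 − 2) − 0 = 0, and there is no ∂_4, so H_3 = 0.

As a check, the Euler characteristic is 10 − 23 + 13 − 2 = -2, which agrees with 1 − 3 + 0 − 0 = -2.

H_0 ≅ Z,  H_1 ≅ Z^3,  H_2 = 0,  H_3 = 0.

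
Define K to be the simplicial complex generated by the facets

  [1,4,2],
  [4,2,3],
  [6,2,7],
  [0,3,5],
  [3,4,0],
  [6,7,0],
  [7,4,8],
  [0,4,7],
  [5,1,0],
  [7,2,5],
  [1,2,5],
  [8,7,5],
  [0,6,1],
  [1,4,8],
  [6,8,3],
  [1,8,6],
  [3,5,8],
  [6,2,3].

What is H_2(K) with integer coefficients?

K has 9 vertices, 27 edges, 18 triangles.
rank ∂_2 = 17, rank ∂_3 = 0 ⇒ b_2 = 18 − 17 − 0 = 1. So H_2 = Z.

H_2 ≅ Z.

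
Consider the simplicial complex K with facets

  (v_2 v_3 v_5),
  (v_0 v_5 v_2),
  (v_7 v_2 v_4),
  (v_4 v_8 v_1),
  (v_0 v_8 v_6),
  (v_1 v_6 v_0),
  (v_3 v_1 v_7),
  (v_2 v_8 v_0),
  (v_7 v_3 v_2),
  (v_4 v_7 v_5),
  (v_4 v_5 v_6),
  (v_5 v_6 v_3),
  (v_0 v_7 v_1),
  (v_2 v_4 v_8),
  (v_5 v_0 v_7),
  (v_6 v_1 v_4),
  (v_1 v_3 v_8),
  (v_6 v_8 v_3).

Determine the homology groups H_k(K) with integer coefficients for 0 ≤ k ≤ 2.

Fix the vertex order v_0 < v_1 < v_2 < v_3 < v_4 < v_5 < v_6 < v_7 < v_8 and write every simplex with vertices in increasing order. Then dim K = 2 and the simplices of K are:

  0-simplices (9): [v_0], [v_1], [v_2], [v_3], [v_4], [v_5], [v_6], [v_7], [v_8]
  1-simplices (27): (27 of them)
  2-simplices (18): (18 of them)

Hence C_0 ≅ Z^9, C_1 ≅ Z^27, C_2 ≅ Z^18.

∂_1: C_1 → C_0 maps an edge to its endpoints' difference, ∂[p,q] = q − p. For instance
  ∂[v_0,v_5] = [v_5] − [v_0].
As a 9×27 matrix over Z this has rank 8, with invariant factors (1,1,1,1,1,1,1,1).

Boundary ∂_2: C_2 → C_1 acts by ∂[p,q,r] = [q,r] − [p,r] + [p,q]. For instance
  ∂[v_2,v_3,v_7] = [v_3,v_7] − [v_2,v_7] + [v_2,v_3],
  ∂[v_1,v_4,v_6] = [v_4,v_6] − [v_1,v_6] + [v_1,v_4].
This gives a 27×18 integer matrix of rank 18; reducing to Smith normal form yields diagonal entries (1,1,1,1,1,1,1,1,1,1,1,1,1,1,1,1,1,2).

Computing H_k = (kernel of ∂_k) / (image of ∂_{k+1}):

  H_0: rank C_0 − rank ∂_1 = 9 − 8 = 1, and the invariant factors of ∂_1 are all 1, so H_0 = Z.
  H_1: rank ker ∂_1 − rank ∂_2 = (27 − 8) − 18 = 1, and ∂_2 has invariant factor 2 > 1, so H_1 = Z ⊕ Z/2.
  H_2: rank ker ∂_2 − rank ∂_3 = (18 − 18) − 0 = 0, and there is no ∂_3, so H_2 = 0.

As a check, the Euler characteristic is 9 − 27 + 18 = 0, which agrees with 1 − 1 + 0 = 0.
(K is a triangulation of the Klein bottle.)

H_0 = Z,  H_1 = Z ⊕ Z/2,  H_2 = 0.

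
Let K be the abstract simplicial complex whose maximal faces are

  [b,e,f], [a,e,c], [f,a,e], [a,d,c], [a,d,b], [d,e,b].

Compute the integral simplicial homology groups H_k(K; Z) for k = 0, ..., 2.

K has 6 vertices, 12 edges, 6 triangles.
rank ∂_0 = 0, rank ∂_1 = 5 ⇒ b_0 = 6 − 0 − 5 = 1; all invariant factors of ∂_1 are 1 so no torsion. So H_0 ≅ Z.
rank ∂_1 = 5, rank ∂_2 = 6 ⇒ b_1 = 12 − 5 − 6 = 1; all invariant factors of ∂_2 are 1 so no torsion. So H_1 ≅ Z.
rank ∂_2 = 6, rank ∂_3 = 0 ⇒ b_2 = 6 − 6 − 0 = 0. So H_2 ≅ 0.

H_0 = Z,  H_1 = Z,  H_2 = 0.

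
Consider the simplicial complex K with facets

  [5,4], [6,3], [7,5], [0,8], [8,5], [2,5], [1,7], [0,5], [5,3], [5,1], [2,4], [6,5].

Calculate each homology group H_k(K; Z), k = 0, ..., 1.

H_0 ≅ Z,  H_1 ≅ Z^4.

We work with the vertex ordering 0 < 1 < 2 < 3 < 4 < 5 < 6 < 7 < 8. The simplices of K, each written with vertices in increasing order, are:

  0-simplices (9): [0], [1], [2], [3], [4], [5], [6], [7], [8]
  1-simplices (12): [0,5], [0,8], [1,5], [1,7], [2,4], [2,5], [3,5], [3,6], [4,5], [5,6], [5,7], [5,8]

Hence C_0 ≅ Z^9, C_1 ≅ Z^12.

Boundary ∂_1: C_1 → C_0 is given by ∂[p,q] = [q] − [p]. For instance
  ∂[2,4] = [4] − [2].
The 9×12 boundary matrix has rank 8 and Smith normal form diag(1,1,1,1,1,1,1,1).

Reading off H_k = ker ∂_k / im ∂_{k+1}:

  H_0: rank C_0 − rank ∂_1 = 9 − 8 = 1, and the invariant factors of ∂_1 are all 1, so H_0 ≅ Z.
  H_1: rank ker ∂_1 − rank ∂_2 = (12 − 8) − 0 = 4, and there is no ∂_2, so H_1 ≅ Z^4.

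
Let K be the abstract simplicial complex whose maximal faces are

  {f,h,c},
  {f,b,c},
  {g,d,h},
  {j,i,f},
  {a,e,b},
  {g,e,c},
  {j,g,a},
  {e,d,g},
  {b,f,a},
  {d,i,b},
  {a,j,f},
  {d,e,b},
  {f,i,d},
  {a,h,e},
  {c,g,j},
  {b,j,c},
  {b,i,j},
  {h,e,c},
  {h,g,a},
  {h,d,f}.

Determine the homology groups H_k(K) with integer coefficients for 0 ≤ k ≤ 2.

Take the total order a < b < c < d < e < f < g < h < i < j on the vertex set. Then K (dimension 2) consists of the simplices:

  0-simplices (10): a, b, c, d, e, f, g, h, i, j
  1-simplices (30): ab, ae, af, ag, ah, aj, bc, bd, be, bf, bi, bj, ce, cf, cg, ch, cj, de, df, dg, dh, di, eg, eh, fh, fi, fj, gh, gj, ij
  2-simplices (20): abe, abf, aeh, afj, agh, agj, bcf, bcj, bde, bdi, bij, ceg, ceh, cfh, cgj, deg, dfh, dfi, dgh, fij

Hence C_0 ≅ Z^10, C_1 ≅ Z^30, C_2 ≅ Z^20.

∂_1: C_1 → C_0 is given by ∂[p,q] = [q] − [p]. For instance
  ∂cg = g − c.
As a 10×30 matrix over Z this has rank 9, with invariant factors (1,1,1,1,1,1,1,1,1).

Boundary ∂_2: C_2 → C_1 sends each 2-simplex [p,q,r] to [q,r] − [p,r] + [p,q]. For instance
  ∂aeh = eh − ah + ae,
  ∂afj = fj − aj + af.
The resulting 30×20 matrix has rank 20, and its Smith normal form has invariant factors (1,1,1,1,1,1,1,1,1,1,1,1,1,1,1,1,1,1,1,2).

From H_k ≅ ker(∂_k) / im(∂_{k+1}) we obtain:

  H_0: rank C_0 − rank ∂_1 = 10 − 9 = 1, and the invariant factors of ∂_1 are all 1, so H_0 = Z.
  H_1: rank ker ∂_1 − rank ∂_2 = (30 − 9) − 20 = 1, and ∂_2 has invariant factor 2 > 1, so H_1 = Z ⊕ Z/2.
  H_2: rank ker ∂_2 − rank ∂_3 = (20 − 20) − 0 = 0, and there is no ∂_3, so H_2 = 0.

As a check, the Euler characteristic is 10 − 30 + 20 = 0, which agrees with 1 − 1 + 0 = 0.

H_0 ≅ Z,  H_1 ≅ Z ⊕ Z/2,  H_2 = 0.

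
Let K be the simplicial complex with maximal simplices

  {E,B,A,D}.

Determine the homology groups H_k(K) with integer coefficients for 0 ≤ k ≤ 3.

Order the vertices as A < B < D < E. Listing each simplex with vertices in this order, K has dimension 3 with simplices:

  0-simplices (4): A, B, D, E
  1-simplices (6): AB, AD, AE, BD, BE, DE
  2-simplices (4): ABD, ABE, ADE, BDE
  3-simplices (1): ABDE

Hence C_0 ≅ Z^4, C_1 ≅ Z^6, C_2 ≅ Z^4, C_3 ≅ Z^1.

The boundary map ∂_1: C_1 → C_0 sends each edge [p,q] (with p < q) to q − p.
This gives a 4×6 integer matrix of rank 3; reducing to Smith normal form yields diagonal entries (1,1,1).

The boundary map ∂_2: C_2 → C_1 maps a triangle to the signed sum of its edges. For instance
  ∂ADE = DE − AE + AD,
  ∂ABE = BE − AE + AB.
The 6×4 boundary matrix has rank 3 and Smith normal form diag(1,1,1).

The boundary map ∂_3: C_3 → C_2 sends each 3-simplex σ to the alternating sum Σ_i (−1)^i (σ with its i-th vertex removed). For instance
  ∂ABDE = BDE − ADE + ABE − ABD.
This gives a 4×1 integer matrix of rank 1; reducing to Smith normal form yields diagonal entries (1).

Computing H_k = (kernel of ∂_k) / (image of ∂_{k+1}):

  H_0: rank C_0 − rank ∂_1 = 4 − 3 = 1, and the invariant factors of ∂_1 are all 1, so H_0 ≅ Z.
  H_1: rank ker ∂_1 − rank ∂_2 = (6 − 3) − 3 = 0, and the invariant factors of ∂_2 are all 1, so H_1 ≅ 0.
  H_2: rank ker ∂_2 − rank ∂_3 = (4 − 3) − 1 = 0, and the invariant factors of ∂_3 are all 1, so H_2 ≅ 0.
  H_3: rank ker ∂_3 − rank ∂_4 = (1 − 1) − 0 = 0, and there is no ∂_4, so H_3 ≅ 0.

H_0 ≅ Z,  H_1 = 0,  H_2 = 0,  H_3 = 0.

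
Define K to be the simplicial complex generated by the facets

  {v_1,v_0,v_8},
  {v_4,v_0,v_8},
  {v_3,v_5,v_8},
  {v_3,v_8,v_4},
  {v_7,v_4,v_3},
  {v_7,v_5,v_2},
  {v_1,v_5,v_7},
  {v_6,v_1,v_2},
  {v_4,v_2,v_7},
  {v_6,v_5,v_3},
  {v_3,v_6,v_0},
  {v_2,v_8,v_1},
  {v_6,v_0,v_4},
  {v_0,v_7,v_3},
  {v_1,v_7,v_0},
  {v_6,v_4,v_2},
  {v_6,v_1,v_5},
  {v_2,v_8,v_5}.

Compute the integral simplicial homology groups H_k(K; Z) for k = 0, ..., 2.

Fix the vertex order v_0 < v_1 < v_2 < v_3 < v_4 < v_5 < v_6 < v_7 < v_8 and write every simplex with vertices in increasing order. Then dim K = 2 and the simplices of K are:

  0-simplices (9): [v_0], [v_1], [v_2], [v_3], [v_4], [v_5], [v_6], [v_7], [v_8]
  1-simplices (27): (27 of them)
  2-simplices (18): (18 of them)

Hence C_0 ≅ Z^9, C_1 ≅ Z^27, C_2 ≅ Z^18.

The boundary map ∂_1: C_1 → C_0 sends each edge [p,q] (with p < q) to q − p.
The 9×27 boundary matrix has rank 8 and Smith normal form diag(1,1,1,1,1,1,1,1).

The boundary map ∂_2: C_2 → C_1 sends each 2-simplex [p,q,r] to [q,r] − [p,r] + [p,q]. For instance
  ∂[v_3,v_4,v_8] = [v_4,v_8] − [v_3,v_8] + [v_3,v_4],
  ∂[v_1,v_2,v_6] = [v_2,v_6] − [v_1,v_6] + [v_1,v_2].
This gives a 27×18 integer matrix of rank 18; reducing to Smith normal form yields diagonal entries (1,1,1,1,1,1,1,1,1,1,1,1,1,1,1,1,1,2).

Computing H_k = (kernel of ∂_k) / (image of ∂_{k+1}):

  H_0: rank C_0 − rank ∂_1 = 9 − 8 = 1, and the invariant factors of ∂_1 are all 1, so H_0 = Z.
  H_1: rank ker ∂_1 − rank ∂_2 = (27 − 8) − 18 = 1, and ∂_2 has invariant factor 2 > 1, so H_1 = Z ⊕ Z_2.
  H_2: rank ker ∂_2 − rank ∂_3 = (18 − 18) − 0 = 0, and there is no ∂_3, so H_2 = 0.

H_0 = Z,  H_1 = Z ⊕ Z_2,  H_2 = 0.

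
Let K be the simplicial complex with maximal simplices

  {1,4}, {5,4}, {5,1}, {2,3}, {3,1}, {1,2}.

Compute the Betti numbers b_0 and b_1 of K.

b_0 = 1, b_1 = 2.

We work with the vertex ordering 1 < 2 < 3 < 4 < 5. The simplices of K, each written with vertices in increasing order, are:

  0-simplices (5): [1], [2], [3], [4], [5]
  1-simplices (6): [1,2], [1,3], [1,4], [1,5], [2,3], [4,5]

Hence C_0 ≅ Z^5, C_1 ≅ Z^6.

∂_1: C_1 → C_0 sends each edge [p,q] (with p < q) to q − p. For instance
  ∂[1,3] = [3] − [1].
The resulting 5×6 matrix has rank 4, and its Smith normal form has invariant factors (1,1,1,1).

Reading off H_k = ker ∂_k / im ∂_{k+1}:

  H_0: rank C_0 − rank ∂_1 = 5 − 4 = 1, and the invariant factors of ∂_1 are all 1, so H_0 ≅ Z.
  H_1: rank ker ∂_1 − rank ∂_2 = (6 − 4) − 0 = 2, and there is no ∂_2, so H_1 ≅ Z^2.

Hence the Betti numbers are b_0 = 1, b_1 = 2.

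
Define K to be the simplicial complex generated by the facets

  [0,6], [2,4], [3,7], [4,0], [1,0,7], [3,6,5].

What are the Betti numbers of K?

Order the vertices as 0 < 1 < 2 < 3 < 4 < 5 < 6 < 7. Listing each simplex with vertices in this order, K has dimension 2 with simplices:

  0-simplices (8): [0], [1], [2], [3], [4], [5], [6], [7]
  1-simplices (10): [0,1], [0,4], [0,6], [0,7], [1,7], [2,4], [3,5], [3,6], [3,7], [5,6]
  2-simplices (2): [0,1,7], [3,5,6]

so the chain groups are C_0 ≅ Z^8, C_1 ≅ Z^10, C_2 ≅ Z^2.

Boundary ∂_1: C_1 → C_0 is given by ∂[p,q] = [q] − [p]. For instance
  ∂[3,7] = [7] − [3].
The 8×10 boundary matrix has rank 7 and Smith normal form diag(1,1,1,1,1,1,1).

The boundary map ∂_2: C_2 → C_1 acts by ∂[p,q,r] = [q,r] − [p,r] + [p,q]. For instance
  ∂[3,5,6] = [5,6] − [3,6] + [3,5],
  ∂[0,1,7] = [1,7] − [0,7] + [0,1].
The resulting 10×2 matrix has rank 2, and its Smith normal form has invariant factors (1,1).

Reading off H_k = ker ∂_k / im ∂_{k+1}:

  H_0: rank C_0 − rank ∂_1 = 8 − 7 = 1, and the invariant factors of ∂_1 are all 1, so H_0 ≅ Z.
  H_1: rank ker ∂_1 − rank ∂_2 = (10 − 7) − 2 = 1, and the invariant factors of ∂_2 are all 1, so H_1 ≅ Z.
  H_2: rank ker ∂_2 − rank ∂_3 = (2 − 2) − 0 = 0, and there is no ∂_3, so H_2 ≅ 0.

Hence the Betti numbers are b_0 = 1, b_1 = 1, b_2 = 0.

b_0 = 1, b_1 = 1, b_2 = 0.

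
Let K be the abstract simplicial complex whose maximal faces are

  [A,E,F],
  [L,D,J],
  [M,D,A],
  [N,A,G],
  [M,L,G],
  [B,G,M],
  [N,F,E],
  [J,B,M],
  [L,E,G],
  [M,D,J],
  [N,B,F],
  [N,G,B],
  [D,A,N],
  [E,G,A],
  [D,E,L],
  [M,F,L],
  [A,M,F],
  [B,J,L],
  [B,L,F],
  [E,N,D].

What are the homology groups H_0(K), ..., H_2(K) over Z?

H_0 = Z,  H_1 = Z ⊕ Z/2,  H_2 = 0.

Order the vertices as A < B < D < E < F < G < J < L < M < N. Listing each simplex with vertices in this order, K has dimension 2 with simplices:

  0-simplices (10): A, B, D, E, F, G, J, L, M, N
  1-simplices (30): AD, AE, AF, AG, AM, AN, BF, BG, BJ, BL, BM, BN, DE, DJ, DL, DM, DN, EF, EG, EL, EN, FL, FM, FN, GL, GM, GN, JL, JM, LM
  2-simplices (20): ADM, ADN, AEF, AEG, AFM, AGN, BFL, BFN, BGM, BGN, BJL, BJM, DEL, DEN, DJL, DJM, EFN, EGL, FLM, GLM

Hence C_0 ≅ Z^10, C_1 ≅ Z^30, C_2 ≅ Z^20.

The boundary map ∂_1: C_1 → C_0 maps an edge to its endpoints' difference, ∂[p,q] = q − p.
The resulting 10×30 matrix has rank 9, and its Smith normal form has invariant factors (1,1,1,1,1,1,1,1,1).

Boundary ∂_2: C_2 → C_1 maps a triangle to the signed sum of its edges. For instance
  ∂AGN = GN − AN + AG,
  ∂DJL = JL − DL + DJ.
The resulting 30×20 matrix has rank 20, and its Smith normal form has invariant factors (1,1,1,1,1,1,1,1,1,1,1,1,1,1,1,1,1,1,1,2).

From H_k ≅ ker(∂_k) / im(∂_{k+1}) we obtain:

  H_0: rank C_0 − rank ∂_1 = 10 − 9 = 1, and the invariant factors of ∂_1 are all 1, so H_0 ≅ Z.
  H_1: rank ker ∂_1 − rank ∂_2 = (30 − 9) − 20 = 1, and ∂_2 has invariant factor 2 > 1, so H_1 ≅ Z ⊕ Z/2.
  H_2: rank ker ∂_2 − rank ∂_3 = (20 − 20) − 0 = 0, and there is no ∂_3, so H_2 ≅ 0.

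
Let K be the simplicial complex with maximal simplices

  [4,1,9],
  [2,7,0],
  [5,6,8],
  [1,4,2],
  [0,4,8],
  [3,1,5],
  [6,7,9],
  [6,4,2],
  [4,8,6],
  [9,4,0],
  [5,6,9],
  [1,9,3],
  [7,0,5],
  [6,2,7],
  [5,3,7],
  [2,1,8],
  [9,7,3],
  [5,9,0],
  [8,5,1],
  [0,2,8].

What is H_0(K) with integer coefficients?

Take the total order 0 < 1 < 2 < 3 < 4 < 5 < 6 < 7 < 8 < 9 on the vertex set. Then K (dimension 2) consists of the simplices:

  0-simplices (10): [0], [1], [2], [3], [4], [5], [6], [7], [8], [9]
  1-simplices (30): (30 of them)
  2-simplices (20): (20 of them)

so the chain groups are C_0 ≅ Z^10, C_1 ≅ Z^30, C_2 ≅ Z^20.

The boundary map ∂_1: C_1 → C_0 is given by ∂[p,q] = [q] − [p].
As a 10×30 matrix over Z this has rank 9, with invariant factors (1,1,1,1,1,1,1,1,1).

The boundary map ∂_2: C_2 → C_1 maps a triangle to the signed sum of its edges. For instance
  ∂[2,6,7] = [6,7] − [2,7] + [2,6],
  ∂[0,5,9] = [5,9] − [0,9] + [0,5].
The resulting 30×20 matrix has rank 20, and its Smith normal form has invariant factors (1,1,1,1,1,1,1,1,1,1,1,1,1,1,1,1,1,1,1,2).

Computing H_k = (kernel of ∂_k) / (image of ∂_{k+1}):

  H_0: rank C_0 − rank ∂_1 = 10 − 9 = 1, and the invariant factors of ∂_1 are all 1, so H_0 ≅ Z.

H_0 ≅ Z.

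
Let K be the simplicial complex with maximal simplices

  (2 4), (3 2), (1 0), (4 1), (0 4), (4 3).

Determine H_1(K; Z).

Order the vertices as 0 < 1 < 2 < 3 < 4. Listing each simplex with vertices in this order, K has dimension 1 with simplices:

  0-simplices (5): [0], [1], [2], [3], [4]
  1-simplices (6): [0,1], [0,4], [1,4], [2,3], [2,4], [3,4]

Hence C_0 ≅ Z^5, C_1 ≅ Z^6.

Boundary ∂_1: C_1 → C_0 is given by ∂[p,q] = [q] − [p]. For instance
  ∂[0,4] = [4] − [0].
As a 5×6 matrix over Z this has rank 4, with invariant factors (1,1,1,1).

Computing H_k = (kernel of ∂_k) / (image of ∂_{k+1}):

  H_1: rank ker ∂_1 − rank ∂_2 = (6 − 4) − 0 = 2, and there is no ∂_2, so H_1 ≅ Z^2.

(K is a triangulation of a wedge of 2 circles.)

H_1 ≅ Z^2.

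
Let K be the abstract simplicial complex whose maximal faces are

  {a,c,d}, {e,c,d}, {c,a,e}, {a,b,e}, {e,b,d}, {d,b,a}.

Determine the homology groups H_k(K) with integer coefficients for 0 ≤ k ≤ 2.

Take the total order a < b < c < d < e on the vertex set. Then K (dimension 2) consists of the simplices:

  0-simplices (5): a, b, c, d, e
  1-simplices (9): ab, ac, ad, ae, bd, be, cd, ce, de
  2-simplices (6): abd, abe, acd, ace, bde, cde

giving chain groups C_0 ≅ Z^5, C_1 ≅ Z^9, C_2 ≅ Z^6.

∂_1: C_1 → C_0 sends each edge [p,q] (with p < q) to q − p.
This gives a 5×9 integer matrix of rank 4; reducing to Smith normal form yields diagonal entries (1,1,1,1).

Boundary ∂_2: C_2 → C_1 sends each 2-simplex [p,q,r] to [q,r] − [p,r] + [p,q]. For instance
  ∂acd = cd − ad + ac,
  ∂abe = be − ae + ab.
As a 9×6 matrix over Z this has rank 5, with invariant factors (1,1,1,1,1).

From H_k ≅ ker(∂_k) / im(∂_{k+1}) we obtain:

  H_0: rank C_0 − rank ∂_1 = 5 − 4 = 1, and the invariant factors of ∂_1 are all 1, so H_0 ≅ Z.
  H_1: rank ker ∂_1 − rank ∂_2 = (9 − 4) − 5 = 0, and the invariant factors of ∂_2 are all 1, so H_1 ≅ 0.
  H_2: rank ker ∂_2 − rank ∂_3 = (6 − 5) − 0 = 1, and there is no ∂_3, so H_2 ≅ Z.

H_0 ≅ Z,  H_1 = 0,  H_2 ≅ Z.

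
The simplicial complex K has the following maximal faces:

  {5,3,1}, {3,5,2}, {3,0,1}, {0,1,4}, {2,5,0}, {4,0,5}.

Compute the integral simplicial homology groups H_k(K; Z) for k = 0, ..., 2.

H_0 ≅ Z,  H_1 ≅ Z,  H_2 = 0.

Order the vertices as 0 < 1 < 2 < 3 < 4 < 5. Listing each simplex with vertices in this order, K has dimension 2 with simplices:

  0-simplices (6): [0], [1], [2], [3], [4], [5]
  1-simplices (12): [0,1], [0,2], [0,3], [0,4], [0,5], [1,3], [1,4], [1,5], [2,3], [2,5], [3,5], [4,5]
  2-simplices (6): [0,1,3], [0,1,4], [0,2,5], [0,4,5], [1,3,5], [2,3,5]

so the chain groups are C_0 ≅ Z^6, C_1 ≅ Z^12, C_2 ≅ Z^6.

The boundary map ∂_1: C_1 → C_0 maps an edge to its endpoints' difference, ∂[p,q] = q − p. For instance
  ∂[1,3] = [3] − [1].
The 6×12 boundary matrix has rank 5 and Smith normal form diag(1,1,1,1,1).

∂_2: C_2 → C_1 maps a triangle to the signed sum of its edges. For instance
  ∂[0,1,3] = [1,3] − [0,3] + [0,1],
  ∂[0,1,4] = [1,4] − [0,4] + [0,1].
As a 12×6 matrix over Z this has rank 6, with invariant factors (1,1,1,1,1,1).

Reading off H_k = ker ∂_k / im ∂_{k+1}:

  H_0: rank C_0 − rank ∂_1 = 6 − 5 = 1, and the invariant factors of ∂_1 are all 1, so H_0 = Z.
  H_1: rank ker ∂_1 − rank ∂_2 = (12 − 5) − 6 = 1, and the invariant factors of ∂_2 are all 1, so H_1 = Z.
  H_2: rank ker ∂_2 − rank ∂_3 = (6 − 6) − 0 = 0, and there is no ∂_3, so H_2 = 0.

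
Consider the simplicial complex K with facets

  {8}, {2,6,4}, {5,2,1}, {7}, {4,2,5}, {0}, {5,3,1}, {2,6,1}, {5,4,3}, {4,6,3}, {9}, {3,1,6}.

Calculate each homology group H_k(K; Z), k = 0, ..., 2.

We work with the vertex ordering 0 < 1 < 2 < 3 < 4 < 5 < 6 < 7 < 8 < 9. The simplices of K, each written with vertices in increasing order, are:

  0-simplices (10): [0], [1], [2], [3], [4], [5], [6], [7], [8], [9]
  1-simplices (12): [1,2], [1,3], [1,5], [1,6], [2,4], [2,5], [2,6], [3,4], [3,5], [3,6], [4,5], [4,6]
  2-simplices (8): [1,2,5], [1,2,6], [1,3,5], [1,3,6], [2,4,5], [2,4,6], [3,4,5], [3,4,6]

so the chain groups are C_0 ≅ Z^10, C_1 ≅ Z^12, C_2 ≅ Z^8.

Boundary ∂_1: C_1 → C_0 maps an edge to its endpoints' difference, ∂[p,q] = q − p. For instance
  ∂[4,6] = [6] − [4].
The resulting 10×12 matrix has rank 5, and its Smith normal form has invariant factors (1,1,1,1,1).

∂_2: C_2 → C_1 sends each 2-simplex [p,q,r] to [q,r] − [p,r] + [p,q]. For instance
  ∂[1,3,5] = [3,5] − [1,5] + [1,3],
  ∂[2,4,5] = [4,5] − [2,5] + [2,4].
The resulting 12×8 matrix has rank 7, and its Smith normal form has invariant factors (1,1,1,1,1,1,1).

Computing H_k = (kernel of ∂_k) / (image of ∂_{k+1}):

  H_0: rank C_0 − rank ∂_1 = 10 − 5 = 5, and the invariant factors of ∂_1 are all 1, so H_0 ≅ Z^5.
  H_1: rank ker ∂_1 − rank ∂_2 = (12 − 5) − 7 = 0, and the invariant factors of ∂_2 are all 1, so H_1 ≅ 0.
  H_2: rank ker ∂_2 − rank ∂_3 = (8 − 7) − 0 = 1, and there is no ∂_3, so H_2 ≅ Z.

H_0 ≅ Z^5,  H_1 = 0,  H_2 ≅ Z.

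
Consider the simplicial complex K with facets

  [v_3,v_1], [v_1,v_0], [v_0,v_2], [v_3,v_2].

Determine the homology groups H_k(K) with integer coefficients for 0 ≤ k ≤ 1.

H_0 = Z,  H_1 = Z.

Take the total order v_0 < v_1 < v_2 < v_3 on the vertex set. Then K (dimension 1) consists of the simplices:

  0-simplices (4): [v_0], [v_1], [v_2], [v_3]
  1-simplices (4): [v_0,v_1], [v_0,v_2], [v_1,v_3], [v_2,v_3]

Hence C_0 ≅ Z^4, C_1 ≅ Z^4.

Boundary ∂_1: C_1 → C_0 is given by ∂[p,q] = [q] − [p]. For instance
  ∂[v_0,v_1] = [v_1] − [v_0].
The 4×4 boundary matrix has rank 3 and Smith normal form diag(1,1,1).

From H_k ≅ ker(∂_k) / im(∂_{k+1}) we obtain:

  H_0: rank C_0 − rank ∂_1 = 4 − 3 = 1, and the invariant factors of ∂_1 are all 1, so H_0 ≅ Z.
  H_1: rank ker ∂_1 − rank ∂_2 = (4 − 3) − 0 = 1, and there is no ∂_2, so H_1 ≅ Z.

As a check, the Euler characteristic is 4 − 4 = 0, which agrees with 1 − 1 = 0.
(K is a triangulation of the circle S^1.)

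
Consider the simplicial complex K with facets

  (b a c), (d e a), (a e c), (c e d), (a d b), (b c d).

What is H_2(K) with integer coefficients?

Order the vertices as a < b < c < d < e. Listing each simplex with vertices in this order, K has dimension 2 with simplices:

  0-simplices (5): a, b, c, d, e
  1-simplices (9): ab, ac, ad, ae, bc, bd, cd, ce, de
  2-simplices (6): abc, abd, ace, ade, bcd, cde

giving chain groups C_0 ≅ Z^5, C_1 ≅ Z^9, C_2 ≅ Z^6.

Boundary ∂_1: C_1 → C_0 maps an edge to its endpoints' difference, ∂[p,q] = q − p. For instance
  ∂ae = e − a.
The resulting 5×9 matrix has rank 4, and its Smith normal form has invariant factors (1,1,1,1).

The boundary map ∂_2: C_2 → C_1 sends each 2-simplex [p,q,r] to [q,r] − [p,r] + [p,q]. For instance
  ∂abc = bc − ac + ab,
  ∂abd = bd − ad + ab.
The resulting 9×6 matrix has rank 5, and its Smith normal form has invariant factors (1,1,1,1,1).

Now H_k = ker ∂_k / im ∂_{k+1}, so:

  H_2: rank ker ∂_2 − rank ∂_3 = (6 − 5) − 0 = 1, and there is no ∂_3, so H_2 = Z.

(K is a triangulation of the 2-sphere S^2.)

H_2 ≅ Z.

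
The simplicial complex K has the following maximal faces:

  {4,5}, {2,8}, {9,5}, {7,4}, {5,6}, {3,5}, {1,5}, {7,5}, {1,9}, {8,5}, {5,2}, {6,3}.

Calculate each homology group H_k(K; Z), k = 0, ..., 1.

We work with the vertex ordering 1 < 2 < 3 < 4 < 5 < 6 < 7 < 8 < 9. The simplices of K, each written with vertices in increasing order, are:

  0-simplices (9): [1], [2], [3], [4], [5], [6], [7], [8], [9]
  1-simplices (12): [1,5], [1,9], [2,5], [2,8], [3,5], [3,6], [4,5], [4,7], [5,6], [5,7], [5,8], [5,9]

giving chain groups C_0 ≅ Z^9, C_1 ≅ Z^12.

Boundary ∂_1: C_1 → C_0 maps an edge to its endpoints' difference, ∂[p,q] = q − p.
The 9×12 boundary matrix has rank 8 and Smith normal form diag(1,1,1,1,1,1,1,1).

Reading off H_k = ker ∂_k / im ∂_{k+1}:

  H_0: rank C_0 − rank ∂_1 = 9 − 8 = 1, and the invariant factors of ∂_1 are all 1, so H_0 ≅ Z.
  H_1: rank ker ∂_1 − rank ∂_2 = (12 − 8) − 0 = 4, and there is no ∂_2, so H_1 ≅ Z^4.

H_0 ≅ Z,  H_1 ≅ Z^4.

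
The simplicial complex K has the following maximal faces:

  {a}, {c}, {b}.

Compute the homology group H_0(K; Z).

H_0 ≅ Z^3.

We work with the vertex ordering a < b < c. The simplices of K, each written with vertices in increasing order, are:

  0-simplices (3): a, b, c

Hence C_0 ≅ Z^3.

Now H_k = ker ∂_k / im ∂_{k+1}, so:

  H_0: rank C_0 − rank ∂_1 = 3 − 0 = 3, and there is no ∂_1, so H_0 = Z^3.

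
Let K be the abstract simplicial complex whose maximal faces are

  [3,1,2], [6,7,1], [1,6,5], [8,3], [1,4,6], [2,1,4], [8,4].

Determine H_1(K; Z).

H_1 = Z.

Fix the vertex order 1 < 2 < 3 < 4 < 5 < 6 < 7 < 8 and write every simplex with vertices in increasing order. Then dim K = 2 and the simplices of K are:

  0-simplices (8): [1], [2], [3], [4], [5], [6], [7], [8]
  1-simplices (13): [1,2], [1,3], [1,4], [1,5], [1,6], [1,7], [2,3], [2,4], [3,8], [4,6], [4,8], [5,6], [6,7]
  2-simplices (5): [1,2,3], [1,2,4], [1,4,6], [1,5,6], [1,6,7]

giving chain groups C_0 ≅ Z^8, C_1 ≅ Z^13, C_2 ≅ Z^5.

∂_1: C_1 → C_0 maps an edge to its endpoints' difference, ∂[p,q] = q − p.
The resulting 8×13 matrix has rank 7, and its Smith normal form has invariant factors (1,1,1,1,1,1,1).

The boundary map ∂_2: C_2 → C_1 maps a triangle to the signed sum of its edges. For instance
  ∂[1,6,7] = [6,7] − [1,7] + [1,6],
  ∂[1,4,6] = [4,6] − [1,6] + [1,4].
As a 13×5 matrix over Z this has rank 5, with invariant factors (1,1,1,1,1).

Computing H_k = (kernel of ∂_k) / (image of ∂_{k+1}):

  H_1: rank ker ∂_1 − rank ∂_2 = (13 − 7) − 5 = 1, and the invariant factors of ∂_2 are all 1, so H_1 ≅ Z.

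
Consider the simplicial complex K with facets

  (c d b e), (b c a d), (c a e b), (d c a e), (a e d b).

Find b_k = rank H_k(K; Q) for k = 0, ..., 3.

b_0 = 1, b_1 = 0, b_2 = 0, b_3 = 1.

Fix the vertex order a < b < c < d < e and write every simplex with vertices in increasing order. Then dim K = 3 and the simplices of K are:

  0-simplices (5): a, b, c, d, e
  1-simplices (10): ab, ac, ad, ae, bc, bd, be, cd, ce, de
  2-simplices (10): abc, abd, abe, acd, ace, ade, bcd, bce, bde, cde
  3-simplices (5): abcd, abce, abde, acde, bcde

Hence C_0 ≅ Z^5, C_1 ≅ Z^10, C_2 ≅ Z^10, C_3 ≅ Z^5.

∂_1: C_1 → C_0 maps an edge to its endpoints' difference, ∂[p,q] = q − p.
This gives a 5×10 integer matrix of rank 4; reducing to Smith normal form yields diagonal entries (1,1,1,1).

∂_2: C_2 → C_1 sends each 2-simplex [p,q,r] to [q,r] − [p,r] + [p,q]. For instance
  ∂ace = ce − ae + ac,
  ∂abe = be − ae + ab.
The resulting 10×10 matrix has rank 6, and its Smith normal form has invariant factors (1,1,1,1,1,1).

∂_3: C_3 → C_2 sends each 3-simplex σ to the alternating sum Σ_i (−1)^i (σ with its i-th vertex removed). For instance
  ∂abcd = bcd − acd + abd − abc,
  ∂abde = bde − ade + abe − abd.
The resulting 10×5 matrix has rank 4, and its Smith normal form has invariant factors (1,1,1,1).

From H_k ≅ ker(∂_k) / im(∂_{k+1}) we obtain:

  H_0: rank C_0 − rank ∂_1 = 5 − 4 = 1, and the invariant factors of ∂_1 are all 1, so H_0 ≅ Z.
  H_1: rank ker ∂_1 − rank ∂_2 = (10 − 4) − 6 = 0, and the invariant factors of ∂_2 are all 1, so H_1 ≅ 0.
  H_2: rank ker ∂_2 − rank ∂_3 = (10 − 6) − 4 = 0, and the invariant factors of ∂_3 are all 1, so H_2 ≅ 0.
  H_3: rank ker ∂_3 − rank ∂_4 = (5 − 4) − 0 = 1, and there is no ∂_4, so H_3 ≅ Z.

As a check, the Euler characteristic is 5 − 10 + 10 − 5 = 0, which agrees with 1 − 0 + 0 − 1 = 0.
(K is a triangulation of the 3-sphere S^3.)

Hence the Betti numbers are b_0 = 1, b_1 = 0, b_2 = 0, b_3 = 1.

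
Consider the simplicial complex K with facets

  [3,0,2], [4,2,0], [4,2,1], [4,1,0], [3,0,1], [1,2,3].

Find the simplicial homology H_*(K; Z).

Order the vertices as 0 < 1 < 2 < 3 < 4. Listing each simplex with vertices in this order, K has dimension 2 with simplices:

  0-simplices (5): [0], [1], [2], [3], [4]
  1-simplices (9): [0,1], [0,2], [0,3], [0,4], [1,2], [1,3], [1,4], [2,3], [2,4]
  2-simplices (6): [0,1,3], [0,1,4], [0,2,3], [0,2,4], [1,2,3], [1,2,4]

giving chain groups C_0 ≅ Z^5, C_1 ≅ Z^9, C_2 ≅ Z^6.

The boundary map ∂_1: C_1 → C_0 sends each edge [p,q] (with p < q) to q − p. For instance
  ∂[1,4] = [4] − [1].
The resulting 5×9 matrix has rank 4, and its Smith normal form has invariant factors (1,1,1,1).

∂_2: C_2 → C_1 sends each 2-simplex [p,q,r] to [q,r] − [p,r] + [p,q]. For instance
  ∂[1,2,3] = [2,3] − [1,3] + [1,2],
  ∂[0,2,3] = [2,3] − [0,3] + [0,2].
The 9×6 boundary matrix has rank 5 and Smith normal form diag(1,1,1,1,1).

Now H_k = ker ∂_k / im ∂_{k+1}, so:

  H_0: rank C_0 − rank ∂_1 = 5 − 4 = 1, and the invariant factors of ∂_1 are all 1, so H_0 = Z.
  H_1: rank ker ∂_1 − rank ∂_2 = (9 − 4) − 5 = 0, and the invariant factors of ∂_2 are all 1, so H_1 = 0.
  H_2: rank ker ∂_2 − rank ∂_3 = (6 − 5) − 0 = 1, and there is no ∂_3, so H_2 = Z.

As a check, the Euler characteristic is 5 − 9 + 6 = 2, which agrees with 1 − 0 + 1 = 2.
(K is a triangulation of the 2-sphere S^2.)

H_0 ≅ Z,  H_1 = 0,  H_2 ≅ Z.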